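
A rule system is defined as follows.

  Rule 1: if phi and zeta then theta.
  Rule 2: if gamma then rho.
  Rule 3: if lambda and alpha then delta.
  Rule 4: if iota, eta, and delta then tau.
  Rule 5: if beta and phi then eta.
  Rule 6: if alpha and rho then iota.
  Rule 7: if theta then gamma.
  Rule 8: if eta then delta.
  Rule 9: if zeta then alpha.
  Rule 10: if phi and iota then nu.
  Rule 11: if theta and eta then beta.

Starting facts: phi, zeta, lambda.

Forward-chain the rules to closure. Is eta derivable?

eta would need beta and phi (Rule 5), but beta is never established.

No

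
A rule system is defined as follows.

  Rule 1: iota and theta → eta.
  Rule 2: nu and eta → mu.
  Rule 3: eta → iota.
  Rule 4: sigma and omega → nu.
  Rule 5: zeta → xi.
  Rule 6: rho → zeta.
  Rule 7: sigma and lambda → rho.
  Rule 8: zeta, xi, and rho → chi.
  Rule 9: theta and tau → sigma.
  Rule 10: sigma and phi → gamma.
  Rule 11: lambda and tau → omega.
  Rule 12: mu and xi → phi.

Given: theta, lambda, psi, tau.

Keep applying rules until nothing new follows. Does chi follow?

Yes

theta and tau hold, so sigma follows (Rule 9).
sigma and lambda hold, so rho follows (Rule 7).
rho holds, so zeta follows (Rule 6).
From zeta, Rule 5 gives xi.
From zeta, xi, and rho, Rule 8 gives chi.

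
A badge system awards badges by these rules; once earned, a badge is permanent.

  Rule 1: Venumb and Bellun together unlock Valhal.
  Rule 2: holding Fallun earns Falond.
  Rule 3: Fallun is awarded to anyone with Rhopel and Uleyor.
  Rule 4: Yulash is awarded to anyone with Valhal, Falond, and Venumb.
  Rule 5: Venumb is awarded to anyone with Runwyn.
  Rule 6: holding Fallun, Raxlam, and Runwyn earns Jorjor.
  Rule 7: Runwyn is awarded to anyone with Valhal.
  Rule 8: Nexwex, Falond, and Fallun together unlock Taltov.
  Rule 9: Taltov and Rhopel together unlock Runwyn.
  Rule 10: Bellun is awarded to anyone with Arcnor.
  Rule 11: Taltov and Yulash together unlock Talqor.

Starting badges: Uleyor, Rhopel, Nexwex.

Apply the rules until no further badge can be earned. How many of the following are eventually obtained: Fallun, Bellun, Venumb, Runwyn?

3

With Rhopel and Uleyor, Fallun is earned (Rule 3).
With Fallun, Falond is earned (Rule 2).
With Nexwex, Falond, and Fallun, Taltov is earned (Rule 8).
With Taltov and Rhopel, Runwyn is earned (Rule 9).
With Runwyn, Venumb is earned (Rule 5).
Fallun: reached.
Bellun would need Arcnor (Rule 10), but Arcnor is never earned.
Venumb: reached.
Runwyn: reached.
Reached: Fallun, Venumb, and Runwyn — 3 of the 4.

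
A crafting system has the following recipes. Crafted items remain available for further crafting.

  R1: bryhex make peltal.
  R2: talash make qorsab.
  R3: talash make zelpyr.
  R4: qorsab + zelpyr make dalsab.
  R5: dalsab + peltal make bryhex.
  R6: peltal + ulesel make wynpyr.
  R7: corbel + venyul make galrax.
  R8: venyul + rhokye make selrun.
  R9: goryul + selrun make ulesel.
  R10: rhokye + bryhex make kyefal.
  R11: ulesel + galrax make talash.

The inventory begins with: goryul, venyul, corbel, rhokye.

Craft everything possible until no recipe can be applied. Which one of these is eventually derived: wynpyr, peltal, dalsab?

corbel + venyul → galrax (R7).
Using R8, venyul and rhokye make selrun.
goryul + selrun → ulesel (R9).
ulesel + galrax → talash (R11).
Using R2, talash makes qorsab.
talash → zelpyr (R3).
Using R4, qorsab and zelpyr make dalsab.
wynpyr would need peltal and ulesel (R6), but peltal is never obtained. peltal would need bryhex (R1), but bryhex is never obtained.

dalsab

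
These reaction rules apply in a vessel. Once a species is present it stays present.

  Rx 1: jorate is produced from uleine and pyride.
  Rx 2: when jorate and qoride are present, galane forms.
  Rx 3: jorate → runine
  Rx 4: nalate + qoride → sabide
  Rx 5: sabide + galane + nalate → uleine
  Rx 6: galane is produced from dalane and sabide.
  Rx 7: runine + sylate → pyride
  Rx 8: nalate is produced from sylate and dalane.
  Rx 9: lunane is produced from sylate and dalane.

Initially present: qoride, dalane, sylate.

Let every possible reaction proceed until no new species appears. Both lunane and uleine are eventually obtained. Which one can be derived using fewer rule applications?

lunane: sylate and dalane present → lunane forms (Rx 9). [1 rule application]
uleine: sylate and dalane present → nalate forms (Rx 8). nalate and qoride present → sabide forms (Rx 4). dalane and sabide present → galane forms (Rx 6). sabide, galane, and nalate present → uleine forms (Rx 5). [4 rule applications]
lunane needs fewer.

lunane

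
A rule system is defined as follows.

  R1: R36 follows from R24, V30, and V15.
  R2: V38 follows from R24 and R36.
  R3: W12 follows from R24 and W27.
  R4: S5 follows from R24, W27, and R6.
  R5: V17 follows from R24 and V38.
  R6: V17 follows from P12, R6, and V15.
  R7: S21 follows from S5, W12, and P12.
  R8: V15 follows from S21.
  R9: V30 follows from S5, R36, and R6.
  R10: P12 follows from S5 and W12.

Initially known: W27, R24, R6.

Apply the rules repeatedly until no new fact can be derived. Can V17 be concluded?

From R24, W27, and R6, R4 gives S5.
From R24 and W27, R3 gives W12.
From S5 and W12, R10 gives P12.
From S5, W12, and P12, R7 gives S21.
From S21, R8 gives V15.
P12, R6, and V15 hold, so V17 follows (R6).

Yes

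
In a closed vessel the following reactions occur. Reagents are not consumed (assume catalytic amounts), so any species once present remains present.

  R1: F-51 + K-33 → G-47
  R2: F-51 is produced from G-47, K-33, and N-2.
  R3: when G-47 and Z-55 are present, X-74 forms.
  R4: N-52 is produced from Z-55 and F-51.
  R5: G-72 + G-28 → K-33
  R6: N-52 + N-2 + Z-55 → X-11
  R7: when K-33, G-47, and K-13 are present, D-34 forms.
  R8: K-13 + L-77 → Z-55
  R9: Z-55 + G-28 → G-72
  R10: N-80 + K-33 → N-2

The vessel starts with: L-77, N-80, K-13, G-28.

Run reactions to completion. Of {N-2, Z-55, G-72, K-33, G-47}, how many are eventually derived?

4

K-13 and L-77 present → Z-55 forms (R8).
Z-55 and G-28 present → G-72 forms (R9).
G-72 and G-28 present → K-33 forms (R5).
N-80 and K-33 present → N-2 forms (R10).
N-2: reached.
Z-55: reached.
G-72: reached.
K-33: reached.
G-47 would need F-51 and K-33 (R1), but F-51 never forms.
Reached: N-2, Z-55, G-72, and K-33 — 4 of the 5.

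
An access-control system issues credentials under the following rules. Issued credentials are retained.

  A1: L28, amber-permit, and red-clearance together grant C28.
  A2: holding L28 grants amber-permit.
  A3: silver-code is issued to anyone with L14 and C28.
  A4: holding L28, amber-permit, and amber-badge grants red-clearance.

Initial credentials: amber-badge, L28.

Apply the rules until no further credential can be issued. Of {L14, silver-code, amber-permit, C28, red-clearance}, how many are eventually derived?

Holding L28 grants amber-permit (A2).
Holding L28, amber-permit, and amber-badge grants red-clearance (A4).
Holding L28, amber-permit, and red-clearance grants C28 (A1).
No rule produces L14, and it is not given.
silver-code would need L14 and C28 (A3), but L14 is never granted.
amber-permit: reached.
C28: reached.
red-clearance: reached.
Reached: amber-permit, C28, and red-clearance — 3 of the 5.

3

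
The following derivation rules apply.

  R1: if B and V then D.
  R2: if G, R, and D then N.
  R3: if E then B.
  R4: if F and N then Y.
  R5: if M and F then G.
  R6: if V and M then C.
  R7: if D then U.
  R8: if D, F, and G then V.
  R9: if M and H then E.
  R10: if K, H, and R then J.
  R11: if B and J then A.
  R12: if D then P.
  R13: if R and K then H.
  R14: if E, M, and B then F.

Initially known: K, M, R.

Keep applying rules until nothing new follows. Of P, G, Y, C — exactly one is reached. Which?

G

From R and K, R13 gives H.
From M and H, R9 gives E.
From E, R3 gives B.
E, M, and B hold, so F follows (R14).
M and F hold, so G follows (R5).
P would need D (R12), but D is never established. Y would need F and N (R4), but N is never established. C would need V and M (R6), but V is never established.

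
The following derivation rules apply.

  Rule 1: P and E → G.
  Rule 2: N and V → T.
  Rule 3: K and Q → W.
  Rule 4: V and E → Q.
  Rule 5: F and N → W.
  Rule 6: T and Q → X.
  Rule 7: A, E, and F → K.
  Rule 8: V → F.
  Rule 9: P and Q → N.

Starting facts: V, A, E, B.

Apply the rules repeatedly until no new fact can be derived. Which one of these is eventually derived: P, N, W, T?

V holds, so F follows (Rule 8).
V and E hold, so Q follows (Rule 4).
A, E, and F hold, so K follows (Rule 7).
From K and Q, Rule 3 gives W.
N would need P and Q (Rule 9), but P is never established. T would need N and V (Rule 2), but N is never established. No rule produces P, and it is not given.

W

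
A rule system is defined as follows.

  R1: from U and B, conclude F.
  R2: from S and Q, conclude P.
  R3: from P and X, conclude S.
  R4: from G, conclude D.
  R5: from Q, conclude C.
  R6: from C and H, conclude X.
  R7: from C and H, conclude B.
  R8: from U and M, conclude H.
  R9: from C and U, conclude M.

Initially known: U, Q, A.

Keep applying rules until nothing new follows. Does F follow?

Yes

From Q, R5 gives C.
From C and U, R9 gives M.
From U and M, R8 gives H.
From C and H, R7 gives B.
U and B hold, so F follows (R1).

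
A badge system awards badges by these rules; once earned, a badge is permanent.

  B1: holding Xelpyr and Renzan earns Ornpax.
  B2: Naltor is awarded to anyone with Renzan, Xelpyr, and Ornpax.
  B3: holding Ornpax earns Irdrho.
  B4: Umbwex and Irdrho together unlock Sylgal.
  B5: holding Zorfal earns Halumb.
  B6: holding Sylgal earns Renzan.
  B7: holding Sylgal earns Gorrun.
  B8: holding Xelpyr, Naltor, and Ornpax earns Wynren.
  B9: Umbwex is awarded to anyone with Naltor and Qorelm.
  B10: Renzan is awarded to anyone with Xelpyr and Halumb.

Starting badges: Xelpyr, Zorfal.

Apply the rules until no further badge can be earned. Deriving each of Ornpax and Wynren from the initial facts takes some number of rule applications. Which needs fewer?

Ornpax

Ornpax: With Zorfal, Halumb is earned (B5). With Xelpyr and Halumb, Renzan is earned (B10). With Xelpyr and Renzan, Ornpax is earned (B1). [3 rule applications]
Wynren: With Zorfal, Halumb is earned (B5). With Xelpyr and Halumb, Renzan is earned (B10). With Xelpyr and Renzan, Ornpax is earned (B1). With Renzan, Xelpyr, and Ornpax, Naltor is earned (B2). With Xelpyr, Naltor, and Ornpax, Wynren is earned (B8). [5 rule applications]
Ornpax needs fewer.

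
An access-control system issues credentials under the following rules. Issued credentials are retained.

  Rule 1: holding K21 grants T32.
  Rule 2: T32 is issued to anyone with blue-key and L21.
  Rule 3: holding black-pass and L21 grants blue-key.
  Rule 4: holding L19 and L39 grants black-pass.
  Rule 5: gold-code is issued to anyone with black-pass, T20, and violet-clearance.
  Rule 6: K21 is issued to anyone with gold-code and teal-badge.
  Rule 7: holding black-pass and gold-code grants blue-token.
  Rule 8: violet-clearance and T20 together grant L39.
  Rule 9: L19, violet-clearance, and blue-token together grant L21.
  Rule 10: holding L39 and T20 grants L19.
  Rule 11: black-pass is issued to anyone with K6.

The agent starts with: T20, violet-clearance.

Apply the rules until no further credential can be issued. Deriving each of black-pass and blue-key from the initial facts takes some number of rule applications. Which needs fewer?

black-pass: Holding violet-clearance and T20 grants L39 (Rule 8). Holding L39 and T20 grants L19 (Rule 10). Holding L19 and L39 grants black-pass (Rule 4). [3 rule applications]
blue-key: Holding violet-clearance and T20 grants L39 (Rule 8). Holding L39 and T20 grants L19 (Rule 10). Holding L19 and L39 grants black-pass (Rule 4). Holding black-pass, T20, and violet-clearance grants gold-code (Rule 5). Holding black-pass and gold-code grants blue-token (Rule 7). Holding L19, violet-clearance, and blue-token grants L21 (Rule 9). Holding black-pass and L21 grants blue-key (Rule 3). [7 rule applications]
black-pass needs fewer.

black-pass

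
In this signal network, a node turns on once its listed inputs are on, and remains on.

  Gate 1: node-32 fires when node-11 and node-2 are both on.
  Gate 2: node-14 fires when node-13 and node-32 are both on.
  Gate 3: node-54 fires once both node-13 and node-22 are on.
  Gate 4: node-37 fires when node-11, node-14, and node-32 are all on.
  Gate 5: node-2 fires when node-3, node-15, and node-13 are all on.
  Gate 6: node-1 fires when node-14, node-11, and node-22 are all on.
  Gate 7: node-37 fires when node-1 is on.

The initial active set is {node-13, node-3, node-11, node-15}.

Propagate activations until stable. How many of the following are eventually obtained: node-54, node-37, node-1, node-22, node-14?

Gate 5: node-3, node-15, and node-13 on → node-2 on.
node-11 and node-2 are on, so node-32 fires (Gate 1).
node-13 and node-32 are on, so node-14 fires (Gate 2).
Gate 4: node-11, node-14, and node-32 on → node-37 on.
node-54 would need node-13 and node-22 (Gate 3), but node-22 never turns on.
node-37: reached.
node-1 would need node-14, node-11, and node-22 (Gate 6), but node-22 never turns on.
No rule produces node-22, and it is not given.
node-14: reached.
Reached: node-37 and node-14 — 2 of the 5.

2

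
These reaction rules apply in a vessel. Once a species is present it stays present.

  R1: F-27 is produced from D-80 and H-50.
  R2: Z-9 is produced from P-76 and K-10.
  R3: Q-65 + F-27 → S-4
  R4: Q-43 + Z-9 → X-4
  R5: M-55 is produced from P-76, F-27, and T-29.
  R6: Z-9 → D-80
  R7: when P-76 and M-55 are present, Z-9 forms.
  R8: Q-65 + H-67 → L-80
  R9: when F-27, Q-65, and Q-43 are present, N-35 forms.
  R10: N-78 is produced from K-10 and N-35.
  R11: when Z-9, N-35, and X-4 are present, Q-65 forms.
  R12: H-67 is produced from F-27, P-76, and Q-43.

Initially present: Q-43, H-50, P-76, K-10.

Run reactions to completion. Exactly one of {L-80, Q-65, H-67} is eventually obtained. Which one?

P-76 and K-10 present → Z-9 forms (R2).
Z-9 present → D-80 forms (R6).
D-80 and H-50 present → F-27 forms (R1).
F-27, P-76, and Q-43 present → H-67 forms (R12).
L-80 would need Q-65 and H-67 (R8), but Q-65 never forms. Q-65 would need Z-9, N-35, and X-4 (R11), but N-35 never forms.

H-67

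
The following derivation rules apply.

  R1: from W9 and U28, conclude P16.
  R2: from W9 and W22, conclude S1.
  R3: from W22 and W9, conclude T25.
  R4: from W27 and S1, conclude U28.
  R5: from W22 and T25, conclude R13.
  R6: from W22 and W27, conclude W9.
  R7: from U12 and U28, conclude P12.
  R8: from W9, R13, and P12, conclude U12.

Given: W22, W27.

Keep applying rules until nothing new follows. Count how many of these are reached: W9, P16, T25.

3

From W22 and W27, R6 gives W9.
W22 and W9 hold, so T25 follows (R3).
W9 and W22 hold, so S1 follows (R2).
From W27 and S1, R4 gives U28.
From W9 and U28, R1 gives P16.
W9: reached.
P16: reached.
T25: reached.
All 3 are reached.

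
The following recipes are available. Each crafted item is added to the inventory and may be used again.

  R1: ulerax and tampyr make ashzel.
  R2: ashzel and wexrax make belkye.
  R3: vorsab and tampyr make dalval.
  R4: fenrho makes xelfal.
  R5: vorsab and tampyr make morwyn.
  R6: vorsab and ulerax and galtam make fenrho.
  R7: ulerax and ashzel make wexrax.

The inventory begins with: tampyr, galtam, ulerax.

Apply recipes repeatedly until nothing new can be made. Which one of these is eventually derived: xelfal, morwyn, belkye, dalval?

belkye

ulerax and tampyr → ashzel (R1).
Using R7, ulerax and ashzel make wexrax.
ashzel and wexrax → belkye (R2).
morwyn would need vorsab and tampyr (R5), but vorsab is never obtained. xelfal would need fenrho (R4), but fenrho is never obtained. dalval would need vorsab and tampyr (R3), but vorsab is never obtained.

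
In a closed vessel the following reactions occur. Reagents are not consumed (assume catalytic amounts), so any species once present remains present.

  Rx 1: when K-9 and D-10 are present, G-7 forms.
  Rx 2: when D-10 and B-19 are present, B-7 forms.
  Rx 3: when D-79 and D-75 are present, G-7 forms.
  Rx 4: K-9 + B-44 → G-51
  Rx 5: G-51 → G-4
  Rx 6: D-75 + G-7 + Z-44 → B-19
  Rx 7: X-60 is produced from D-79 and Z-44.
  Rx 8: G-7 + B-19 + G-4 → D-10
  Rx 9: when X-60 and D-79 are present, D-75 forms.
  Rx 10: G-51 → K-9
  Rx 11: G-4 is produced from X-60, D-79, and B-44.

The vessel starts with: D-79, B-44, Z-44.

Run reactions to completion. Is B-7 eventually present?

Yes

D-79 and Z-44 present → X-60 forms (Rx 7).
X-60, D-79, and B-44 present → G-4 forms (Rx 11).
X-60 and D-79 present → D-75 forms (Rx 9).
D-79 and D-75 present → G-7 forms (Rx 3).
D-75, G-7, and Z-44 present → B-19 forms (Rx 6).
G-7, B-19, and G-4 present → D-10 forms (Rx 8).
D-10 and B-19 present → B-7 forms (Rx 2).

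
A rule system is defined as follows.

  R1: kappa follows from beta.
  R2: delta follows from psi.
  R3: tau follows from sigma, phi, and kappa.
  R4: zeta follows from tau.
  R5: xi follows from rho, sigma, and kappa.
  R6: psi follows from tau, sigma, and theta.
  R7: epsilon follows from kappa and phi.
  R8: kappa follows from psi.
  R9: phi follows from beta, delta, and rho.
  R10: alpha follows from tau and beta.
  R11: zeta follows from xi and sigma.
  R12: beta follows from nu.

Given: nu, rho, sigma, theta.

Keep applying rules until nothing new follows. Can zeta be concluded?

From nu, R12 gives beta.
From beta, R1 gives kappa.
From rho, sigma, and kappa, R5 gives xi.
xi and sigma hold, so zeta follows (R11).

Yes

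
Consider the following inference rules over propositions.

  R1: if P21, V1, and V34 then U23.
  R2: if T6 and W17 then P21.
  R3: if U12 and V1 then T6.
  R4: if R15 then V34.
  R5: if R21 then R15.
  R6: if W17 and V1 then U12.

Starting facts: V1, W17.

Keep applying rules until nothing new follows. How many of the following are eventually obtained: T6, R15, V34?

W17 and V1 hold, so U12 follows (R6).
U12 and V1 hold, so T6 follows (R3).
T6: reached.
R15 would need R21 (R5), but R21 is never established.
V34 would need R15 (R4), but R15 is never established.
Reached: T6 — 1 of the 3.

1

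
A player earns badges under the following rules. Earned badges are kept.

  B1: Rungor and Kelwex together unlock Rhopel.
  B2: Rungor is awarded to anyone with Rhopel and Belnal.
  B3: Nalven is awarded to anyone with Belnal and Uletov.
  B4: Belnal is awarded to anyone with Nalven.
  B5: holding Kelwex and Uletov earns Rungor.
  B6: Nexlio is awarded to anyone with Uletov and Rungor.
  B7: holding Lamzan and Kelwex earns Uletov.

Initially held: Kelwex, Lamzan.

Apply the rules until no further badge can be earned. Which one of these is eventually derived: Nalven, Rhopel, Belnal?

Rhopel

With Lamzan and Kelwex, Uletov is earned (B7).
With Kelwex and Uletov, Rungor is earned (B5).
With Rungor and Kelwex, Rhopel is earned (B1).
Belnal would need Nalven (B4), but Nalven is never earned. Nalven would need Belnal and Uletov (B3), but Belnal is never earned.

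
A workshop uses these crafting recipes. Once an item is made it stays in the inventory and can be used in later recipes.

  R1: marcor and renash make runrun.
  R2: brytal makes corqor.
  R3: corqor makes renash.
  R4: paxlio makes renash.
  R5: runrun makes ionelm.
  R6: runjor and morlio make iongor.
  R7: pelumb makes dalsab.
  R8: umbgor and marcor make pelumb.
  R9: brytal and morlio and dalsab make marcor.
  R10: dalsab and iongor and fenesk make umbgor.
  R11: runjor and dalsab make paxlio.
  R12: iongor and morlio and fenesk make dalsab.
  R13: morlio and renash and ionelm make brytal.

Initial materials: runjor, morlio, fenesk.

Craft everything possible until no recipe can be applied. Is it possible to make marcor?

marcor would need brytal, morlio, and dalsab (R9), but brytal is never obtained.

No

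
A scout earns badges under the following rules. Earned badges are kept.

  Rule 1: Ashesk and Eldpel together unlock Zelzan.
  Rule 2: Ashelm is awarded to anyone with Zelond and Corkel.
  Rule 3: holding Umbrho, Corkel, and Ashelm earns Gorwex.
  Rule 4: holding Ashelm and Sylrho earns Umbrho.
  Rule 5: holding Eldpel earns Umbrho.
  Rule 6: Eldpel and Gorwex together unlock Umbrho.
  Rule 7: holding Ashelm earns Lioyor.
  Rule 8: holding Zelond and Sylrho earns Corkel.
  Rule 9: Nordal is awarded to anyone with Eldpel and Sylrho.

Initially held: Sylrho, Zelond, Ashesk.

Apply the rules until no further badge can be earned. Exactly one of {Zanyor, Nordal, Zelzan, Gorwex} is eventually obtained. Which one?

With Zelond and Sylrho, Corkel is earned (Rule 8).
With Zelond and Corkel, Ashelm is earned (Rule 2).
With Ashelm and Sylrho, Umbrho is earned (Rule 4).
With Umbrho, Corkel, and Ashelm, Gorwex is earned (Rule 3).
No rule produces Zanyor, and it is not given. Zelzan would need Ashesk and Eldpel (Rule 1), but Eldpel is never earned. Nordal would need Eldpel and Sylrho (Rule 9), but Eldpel is never earned.

Gorwex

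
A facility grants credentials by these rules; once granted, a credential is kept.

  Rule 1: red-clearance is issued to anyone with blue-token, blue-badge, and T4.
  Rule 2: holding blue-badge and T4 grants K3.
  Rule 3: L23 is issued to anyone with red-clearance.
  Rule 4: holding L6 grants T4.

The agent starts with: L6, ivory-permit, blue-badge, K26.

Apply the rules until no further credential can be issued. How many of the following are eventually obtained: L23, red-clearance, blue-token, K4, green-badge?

L23 would need red-clearance (Rule 3), but red-clearance is never granted.
red-clearance would need blue-token, blue-badge, and T4 (Rule 1), but blue-token is never granted.
No rule produces blue-token, and it is not given.
No rule produces K4, and it is not given.
No rule produces green-badge, and it is not given.
None of the 5 are reached.

0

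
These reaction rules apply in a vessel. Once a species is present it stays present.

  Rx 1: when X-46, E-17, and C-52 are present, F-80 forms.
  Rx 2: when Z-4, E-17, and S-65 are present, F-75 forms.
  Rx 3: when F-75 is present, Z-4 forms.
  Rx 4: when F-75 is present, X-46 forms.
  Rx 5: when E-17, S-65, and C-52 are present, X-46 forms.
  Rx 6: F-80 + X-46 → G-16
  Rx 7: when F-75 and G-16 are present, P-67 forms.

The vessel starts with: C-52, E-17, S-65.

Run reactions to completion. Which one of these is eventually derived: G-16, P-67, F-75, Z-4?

E-17, S-65, and C-52 present → X-46 forms (Rx 5).
X-46, E-17, and C-52 present → F-80 forms (Rx 1).
F-80 and X-46 present → G-16 forms (Rx 6).
F-75 would need Z-4, E-17, and S-65 (Rx 2), but Z-4 never forms. P-67 would need F-75 and G-16 (Rx 7), but F-75 never forms. Z-4 would need F-75 (Rx 3), but F-75 never forms.

G-16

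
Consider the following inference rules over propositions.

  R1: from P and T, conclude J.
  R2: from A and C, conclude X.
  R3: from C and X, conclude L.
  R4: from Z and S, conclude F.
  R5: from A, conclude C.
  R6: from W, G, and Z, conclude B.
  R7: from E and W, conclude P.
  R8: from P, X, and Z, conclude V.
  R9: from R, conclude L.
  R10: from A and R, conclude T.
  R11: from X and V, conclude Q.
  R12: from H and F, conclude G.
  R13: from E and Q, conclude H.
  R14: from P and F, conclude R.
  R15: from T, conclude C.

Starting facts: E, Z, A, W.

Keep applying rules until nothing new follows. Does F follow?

No

F would need Z and S (R4), but S is never established.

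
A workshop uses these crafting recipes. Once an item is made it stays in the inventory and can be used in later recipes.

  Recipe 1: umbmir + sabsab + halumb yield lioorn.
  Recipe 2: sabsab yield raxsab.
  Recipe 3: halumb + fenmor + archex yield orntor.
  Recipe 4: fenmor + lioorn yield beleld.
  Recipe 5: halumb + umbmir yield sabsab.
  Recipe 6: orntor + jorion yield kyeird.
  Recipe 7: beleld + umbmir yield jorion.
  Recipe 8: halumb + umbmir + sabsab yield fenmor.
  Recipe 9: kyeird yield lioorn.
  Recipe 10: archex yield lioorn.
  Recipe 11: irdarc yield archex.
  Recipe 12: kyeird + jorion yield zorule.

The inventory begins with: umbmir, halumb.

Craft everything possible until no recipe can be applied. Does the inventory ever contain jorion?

Using Recipe 5, halumb and umbmir make sabsab.
Using Recipe 1, umbmir, sabsab, and halumb make lioorn.
halumb + umbmir + sabsab → fenmor (Recipe 8).
fenmor + lioorn → beleld (Recipe 4).
Using Recipe 7, beleld and umbmir make jorion.

Yes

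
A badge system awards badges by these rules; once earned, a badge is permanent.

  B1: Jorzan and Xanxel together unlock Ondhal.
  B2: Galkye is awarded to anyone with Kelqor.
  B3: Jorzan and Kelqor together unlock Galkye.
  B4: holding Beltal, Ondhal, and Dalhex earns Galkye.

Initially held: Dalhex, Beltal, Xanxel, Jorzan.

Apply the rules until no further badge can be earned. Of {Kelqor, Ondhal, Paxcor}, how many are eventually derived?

With Jorzan and Xanxel, Ondhal is earned (B1).
No rule produces Kelqor, and it is not given.
Ondhal: reached.
No rule produces Paxcor, and it is not given.
Reached: Ondhal — 1 of the 3.

1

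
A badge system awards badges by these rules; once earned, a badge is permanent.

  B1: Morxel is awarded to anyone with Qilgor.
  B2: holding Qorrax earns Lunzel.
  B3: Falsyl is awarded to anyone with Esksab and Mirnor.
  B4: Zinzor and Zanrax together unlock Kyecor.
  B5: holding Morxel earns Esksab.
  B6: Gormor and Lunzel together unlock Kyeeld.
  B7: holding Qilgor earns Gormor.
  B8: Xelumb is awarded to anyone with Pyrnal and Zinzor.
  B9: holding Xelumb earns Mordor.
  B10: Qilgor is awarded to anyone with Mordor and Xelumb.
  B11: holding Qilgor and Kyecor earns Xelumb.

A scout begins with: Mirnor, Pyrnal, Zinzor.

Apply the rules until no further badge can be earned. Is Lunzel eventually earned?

No

Lunzel would need Qorrax (B2), but Qorrax is never earned.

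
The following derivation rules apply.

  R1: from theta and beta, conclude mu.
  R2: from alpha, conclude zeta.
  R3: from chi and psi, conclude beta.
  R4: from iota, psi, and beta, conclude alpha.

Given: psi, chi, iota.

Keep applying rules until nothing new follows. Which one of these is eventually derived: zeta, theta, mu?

zeta

From chi and psi, R3 gives beta.
iota, psi, and beta hold, so alpha follows (R4).
alpha holds, so zeta follows (R2).
mu would need theta and beta (R1), but theta is never established. No rule produces theta, and it is not given.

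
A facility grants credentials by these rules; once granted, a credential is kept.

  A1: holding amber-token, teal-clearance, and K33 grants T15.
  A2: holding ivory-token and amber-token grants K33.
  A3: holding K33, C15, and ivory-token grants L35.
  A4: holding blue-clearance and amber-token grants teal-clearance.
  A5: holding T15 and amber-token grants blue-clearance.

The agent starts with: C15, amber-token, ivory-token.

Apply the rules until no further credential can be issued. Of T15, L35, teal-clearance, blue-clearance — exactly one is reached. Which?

Holding ivory-token and amber-token grants K33 (A2).
Holding K33, C15, and ivory-token grants L35 (A3).
T15 would need amber-token, teal-clearance, and K33 (A1), but teal-clearance is never granted. blue-clearance would need T15 and amber-token (A5), but T15 is never granted. teal-clearance would need blue-clearance and amber-token (A4), but blue-clearance is never granted.

L35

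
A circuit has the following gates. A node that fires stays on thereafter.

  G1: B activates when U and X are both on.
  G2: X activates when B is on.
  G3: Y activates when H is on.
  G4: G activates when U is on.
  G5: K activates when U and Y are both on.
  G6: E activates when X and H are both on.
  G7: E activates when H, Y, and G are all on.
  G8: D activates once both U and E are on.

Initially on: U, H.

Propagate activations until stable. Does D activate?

U is on, so G activates (G4).
H is on, so Y activates (G3).
H, Y, and G are on, so E activates (G7).
G8: U and E on → D on.

Yes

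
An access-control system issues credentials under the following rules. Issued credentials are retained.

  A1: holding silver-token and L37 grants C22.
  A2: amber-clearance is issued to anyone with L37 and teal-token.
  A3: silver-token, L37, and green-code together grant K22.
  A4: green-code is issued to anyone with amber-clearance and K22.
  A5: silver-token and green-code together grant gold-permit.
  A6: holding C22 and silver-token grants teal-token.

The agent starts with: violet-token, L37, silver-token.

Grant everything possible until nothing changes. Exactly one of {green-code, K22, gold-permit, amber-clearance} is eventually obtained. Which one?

Holding silver-token and L37 grants C22 (A1).
Holding C22 and silver-token grants teal-token (A6).
Holding L37 and teal-token grants amber-clearance (A2).
gold-permit would need silver-token and green-code (A5), but green-code is never granted. K22 would need silver-token, L37, and green-code (A3), but green-code is never granted. green-code would need amber-clearance and K22 (A4), but K22 is never granted.

amber-clearance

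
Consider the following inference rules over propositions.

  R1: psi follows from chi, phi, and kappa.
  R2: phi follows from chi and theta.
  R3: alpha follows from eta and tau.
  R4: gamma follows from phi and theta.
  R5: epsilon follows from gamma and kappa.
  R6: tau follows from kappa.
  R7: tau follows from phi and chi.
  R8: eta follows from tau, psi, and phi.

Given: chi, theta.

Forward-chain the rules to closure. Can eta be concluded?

eta would need tau, psi, and phi (R8), but psi is never established.

No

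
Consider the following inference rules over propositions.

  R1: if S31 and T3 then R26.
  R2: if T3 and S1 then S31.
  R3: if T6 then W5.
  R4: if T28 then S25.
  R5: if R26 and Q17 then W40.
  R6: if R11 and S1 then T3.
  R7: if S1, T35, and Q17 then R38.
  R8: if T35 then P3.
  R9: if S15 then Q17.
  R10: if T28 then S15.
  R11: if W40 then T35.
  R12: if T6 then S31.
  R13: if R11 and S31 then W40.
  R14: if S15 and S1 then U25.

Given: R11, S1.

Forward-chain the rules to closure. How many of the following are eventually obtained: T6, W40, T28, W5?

From R11 and S1, R6 gives T3.
From T3 and S1, R2 gives S31.
From R11 and S31, R13 gives W40.
No rule produces T6, and it is not given.
W40: reached.
No rule produces T28, and it is not given.
W5 would need T6 (R3), but T6 is never established.
Reached: W40 — 1 of the 4.

1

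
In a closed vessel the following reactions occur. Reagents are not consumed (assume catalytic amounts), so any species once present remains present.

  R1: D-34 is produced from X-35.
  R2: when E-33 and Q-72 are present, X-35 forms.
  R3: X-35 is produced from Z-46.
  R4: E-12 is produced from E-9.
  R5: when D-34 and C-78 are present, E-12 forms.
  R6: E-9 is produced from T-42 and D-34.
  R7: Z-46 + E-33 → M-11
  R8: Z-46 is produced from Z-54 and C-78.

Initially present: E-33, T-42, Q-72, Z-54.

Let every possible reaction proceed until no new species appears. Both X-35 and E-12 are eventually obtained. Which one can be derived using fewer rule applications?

X-35

X-35: E-33 and Q-72 present → X-35 forms (R2). [1 rule application]
E-12: E-33 and Q-72 present → X-35 forms (R2). X-35 present → D-34 forms (R1). T-42 and D-34 present → E-9 forms (R6). E-9 present → E-12 forms (R4). [4 rule applications]
X-35 needs fewer.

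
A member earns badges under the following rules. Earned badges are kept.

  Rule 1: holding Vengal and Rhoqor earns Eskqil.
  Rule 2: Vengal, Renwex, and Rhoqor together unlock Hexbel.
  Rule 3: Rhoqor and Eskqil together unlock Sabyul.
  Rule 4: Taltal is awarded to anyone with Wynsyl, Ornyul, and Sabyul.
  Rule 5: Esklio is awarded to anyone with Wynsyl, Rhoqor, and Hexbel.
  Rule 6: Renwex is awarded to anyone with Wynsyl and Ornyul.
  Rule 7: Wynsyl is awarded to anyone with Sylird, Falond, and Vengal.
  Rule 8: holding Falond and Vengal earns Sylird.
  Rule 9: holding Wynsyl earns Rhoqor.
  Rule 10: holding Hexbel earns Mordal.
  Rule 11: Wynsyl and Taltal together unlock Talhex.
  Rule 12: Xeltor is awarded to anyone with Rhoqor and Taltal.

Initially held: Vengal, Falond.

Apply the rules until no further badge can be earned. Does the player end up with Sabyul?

Yes

With Falond and Vengal, Sylird is earned (Rule 8).
With Sylird, Falond, and Vengal, Wynsyl is earned (Rule 7).
With Wynsyl, Rhoqor is earned (Rule 9).
With Vengal and Rhoqor, Eskqil is earned (Rule 1).
With Rhoqor and Eskqil, Sabyul is earned (Rule 3).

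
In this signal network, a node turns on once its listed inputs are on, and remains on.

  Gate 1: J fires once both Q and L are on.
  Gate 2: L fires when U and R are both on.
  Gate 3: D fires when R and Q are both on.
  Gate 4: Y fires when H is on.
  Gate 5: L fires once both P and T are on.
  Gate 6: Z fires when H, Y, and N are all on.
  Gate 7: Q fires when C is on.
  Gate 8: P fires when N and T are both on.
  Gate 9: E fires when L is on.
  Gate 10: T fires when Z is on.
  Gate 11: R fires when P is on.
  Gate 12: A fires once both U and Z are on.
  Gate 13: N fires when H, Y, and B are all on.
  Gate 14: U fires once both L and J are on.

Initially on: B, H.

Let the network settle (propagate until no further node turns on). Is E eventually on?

Yes

Gate 4: H on → Y on.
Gate 13: H, Y, and B on → N on.
Gate 6: H, Y, and N on → Z on.
Z is on, so T fires (Gate 10).
N and T are on, so P fires (Gate 8).
P and T are on, so L fires (Gate 5).
Gate 9: L on → E on.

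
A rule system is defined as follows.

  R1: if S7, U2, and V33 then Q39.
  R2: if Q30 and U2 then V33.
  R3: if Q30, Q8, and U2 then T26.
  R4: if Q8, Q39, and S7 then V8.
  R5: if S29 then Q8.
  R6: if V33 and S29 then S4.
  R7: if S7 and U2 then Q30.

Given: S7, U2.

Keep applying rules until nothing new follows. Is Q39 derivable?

Yes

S7 and U2 hold, so Q30 follows (R7).
Q30 and U2 hold, so V33 follows (R2).
From S7, U2, and V33, R1 gives Q39.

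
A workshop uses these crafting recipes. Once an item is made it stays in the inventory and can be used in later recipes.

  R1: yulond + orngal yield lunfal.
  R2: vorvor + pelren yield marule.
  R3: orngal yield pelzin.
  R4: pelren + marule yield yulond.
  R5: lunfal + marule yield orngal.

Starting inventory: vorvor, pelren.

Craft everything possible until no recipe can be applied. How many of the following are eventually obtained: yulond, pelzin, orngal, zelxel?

1

Using R2, vorvor and pelren make marule.
Using R4, pelren and marule make yulond.
yulond: reached.
pelzin would need orngal (R3), but orngal is never obtained.
orngal would need lunfal and marule (R5), but lunfal is never obtained.
No rule produces zelxel, and it is not given.
Reached: yulond — 1 of the 4.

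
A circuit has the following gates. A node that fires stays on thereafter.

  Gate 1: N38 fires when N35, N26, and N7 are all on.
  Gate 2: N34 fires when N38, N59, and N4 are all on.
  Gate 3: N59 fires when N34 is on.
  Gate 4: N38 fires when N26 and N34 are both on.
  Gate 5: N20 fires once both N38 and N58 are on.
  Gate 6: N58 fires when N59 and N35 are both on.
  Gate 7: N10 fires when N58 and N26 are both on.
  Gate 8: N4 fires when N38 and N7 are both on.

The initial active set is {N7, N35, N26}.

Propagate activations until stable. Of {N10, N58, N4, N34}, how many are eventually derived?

N35, N26, and N7 are on, so N38 fires (Gate 1).
N38 and N7 are on, so N4 fires (Gate 8).
N10 would need N58 and N26 (Gate 7), but N58 never turns on.
N58 would need N59 and N35 (Gate 6), but N59 never turns on.
N4: reached.
N34 would need N38, N59, and N4 (Gate 2), but N59 never turns on.
Reached: N4 — 1 of the 4.

1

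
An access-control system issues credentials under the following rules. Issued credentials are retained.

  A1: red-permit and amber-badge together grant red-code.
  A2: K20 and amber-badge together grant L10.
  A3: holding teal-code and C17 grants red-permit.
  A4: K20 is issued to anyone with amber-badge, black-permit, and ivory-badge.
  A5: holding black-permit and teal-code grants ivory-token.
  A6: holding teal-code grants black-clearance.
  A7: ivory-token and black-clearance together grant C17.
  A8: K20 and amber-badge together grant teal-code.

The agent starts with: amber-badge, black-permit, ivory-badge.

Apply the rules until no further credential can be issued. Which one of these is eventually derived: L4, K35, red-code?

red-code

Holding amber-badge, black-permit, and ivory-badge grants K20 (A4).
Holding K20 and amber-badge grants teal-code (A8).
Holding teal-code grants black-clearance (A6).
Holding black-permit and teal-code grants ivory-token (A5).
Holding ivory-token and black-clearance grants C17 (A7).
Holding teal-code and C17 grants red-permit (A3).
Holding red-permit and amber-badge grants red-code (A1).
No rule produces K35, and it is not given. No rule produces L4, and it is not given.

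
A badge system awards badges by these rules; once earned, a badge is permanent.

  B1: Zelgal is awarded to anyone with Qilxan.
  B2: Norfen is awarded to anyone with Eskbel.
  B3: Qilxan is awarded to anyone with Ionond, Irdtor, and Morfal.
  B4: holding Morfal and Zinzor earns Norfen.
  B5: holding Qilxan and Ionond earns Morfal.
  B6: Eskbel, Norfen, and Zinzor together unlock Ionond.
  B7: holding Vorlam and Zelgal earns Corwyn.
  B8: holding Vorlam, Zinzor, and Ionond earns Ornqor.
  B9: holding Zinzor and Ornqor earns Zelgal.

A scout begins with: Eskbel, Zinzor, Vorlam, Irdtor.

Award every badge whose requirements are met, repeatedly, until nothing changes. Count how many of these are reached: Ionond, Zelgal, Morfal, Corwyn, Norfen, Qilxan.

With Eskbel, Norfen is earned (B2).
With Eskbel, Norfen, and Zinzor, Ionond is earned (B6).
With Vorlam, Zinzor, and Ionond, Ornqor is earned (B8).
With Zinzor and Ornqor, Zelgal is earned (B9).
With Vorlam and Zelgal, Corwyn is earned (B7).
Ionond: reached.
Zelgal: reached.
Morfal would need Qilxan and Ionond (B5), but Qilxan is never earned.
Corwyn: reached.
Norfen: reached.
Qilxan would need Ionond, Irdtor, and Morfal (B3), but Morfal is never earned.
Reached: Ionond, Zelgal, Corwyn, and Norfen — 4 of the 6.

4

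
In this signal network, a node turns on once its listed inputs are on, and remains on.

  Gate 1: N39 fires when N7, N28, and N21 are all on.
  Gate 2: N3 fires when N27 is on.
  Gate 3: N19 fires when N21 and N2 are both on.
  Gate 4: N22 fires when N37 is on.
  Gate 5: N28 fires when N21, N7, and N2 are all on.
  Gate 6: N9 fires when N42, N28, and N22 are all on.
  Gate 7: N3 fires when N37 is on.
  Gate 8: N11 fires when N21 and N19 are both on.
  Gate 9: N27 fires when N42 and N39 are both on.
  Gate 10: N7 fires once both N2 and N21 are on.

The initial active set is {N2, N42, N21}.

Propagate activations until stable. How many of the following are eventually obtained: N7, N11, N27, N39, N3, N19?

Gate 3: N21 and N2 on → N19 on.
Gate 10: N2 and N21 on → N7 on.
N21, N7, and N2 are on, so N28 fires (Gate 5).
Gate 8: N21 and N19 on → N11 on.
N7, N28, and N21 are on, so N39 fires (Gate 1).
Gate 9: N42 and N39 on → N27 on.
N27 is on, so N3 fires (Gate 2).
N7: reached.
N11: reached.
N27: reached.
N39: reached.
N3: reached.
N19: reached.
All 6 are reached.

6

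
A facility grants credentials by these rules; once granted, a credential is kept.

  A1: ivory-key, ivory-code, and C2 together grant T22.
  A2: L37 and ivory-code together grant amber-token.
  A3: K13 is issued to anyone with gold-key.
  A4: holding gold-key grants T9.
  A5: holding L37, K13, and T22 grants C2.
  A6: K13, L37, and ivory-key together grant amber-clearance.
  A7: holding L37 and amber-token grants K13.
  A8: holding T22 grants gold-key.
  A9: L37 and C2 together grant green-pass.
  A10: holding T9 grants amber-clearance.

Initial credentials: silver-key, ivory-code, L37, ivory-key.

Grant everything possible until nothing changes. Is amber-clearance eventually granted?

Yes

Holding L37 and ivory-code grants amber-token (A2).
Holding L37 and amber-token grants K13 (A7).
Holding K13, L37, and ivory-key grants amber-clearance (A6).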